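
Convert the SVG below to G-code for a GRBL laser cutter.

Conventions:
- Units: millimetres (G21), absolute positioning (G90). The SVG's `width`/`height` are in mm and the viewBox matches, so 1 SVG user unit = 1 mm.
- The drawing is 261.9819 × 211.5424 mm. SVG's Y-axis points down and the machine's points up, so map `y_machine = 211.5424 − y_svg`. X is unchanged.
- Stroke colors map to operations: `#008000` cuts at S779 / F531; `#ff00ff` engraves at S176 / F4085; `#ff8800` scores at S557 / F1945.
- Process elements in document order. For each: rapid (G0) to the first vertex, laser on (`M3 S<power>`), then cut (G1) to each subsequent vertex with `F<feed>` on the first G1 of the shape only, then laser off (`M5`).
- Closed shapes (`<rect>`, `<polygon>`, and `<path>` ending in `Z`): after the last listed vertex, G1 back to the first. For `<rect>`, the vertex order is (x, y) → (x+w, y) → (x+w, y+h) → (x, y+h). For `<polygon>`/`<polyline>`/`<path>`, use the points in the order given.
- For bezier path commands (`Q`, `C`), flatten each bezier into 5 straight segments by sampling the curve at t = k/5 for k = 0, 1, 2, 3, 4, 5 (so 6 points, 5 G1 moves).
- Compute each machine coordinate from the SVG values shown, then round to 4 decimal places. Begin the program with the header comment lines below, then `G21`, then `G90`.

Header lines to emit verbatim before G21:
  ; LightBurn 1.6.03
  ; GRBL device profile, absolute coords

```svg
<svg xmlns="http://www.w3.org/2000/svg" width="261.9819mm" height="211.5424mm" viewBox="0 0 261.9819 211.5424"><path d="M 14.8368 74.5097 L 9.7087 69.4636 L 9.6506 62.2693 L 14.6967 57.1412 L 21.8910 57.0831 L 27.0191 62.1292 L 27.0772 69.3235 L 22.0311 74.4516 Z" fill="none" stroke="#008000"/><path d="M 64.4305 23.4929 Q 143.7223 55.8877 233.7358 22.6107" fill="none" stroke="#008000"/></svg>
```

Since the viewBox matches the mm dimensions, user units are millimetres directly. The only transform is the Y-flip y_m = 211.5424 − y_svg.

Shape 1 is a regular polygon drawn with `<path>`. Its stroke #008000 means cut at S779, F531. After flipping Y the toolpath is (14.8368,137.0327) → (9.7087,142.0788) → (9.6506,149.2731) → (14.6967,154.4012) → (21.8910,154.4593) → (27.0191,149.4132) → (27.0772,142.2189) → (22.0311,137.0908) → (14.8368,137.0327), returning to the start.

Shape 2 is a quadratic bezier drawn with `<path>`. Its stroke #008000 means cut at S779, F531. After flipping Y the toolpath is (64.4305,188.0495) → (96.5761,177.7185) → (129.5794,172.6411) → (163.4405,172.8176) → (198.1593,178.2478) → (233.7358,188.9317).

; LightBurn 1.6.03
; GRBL device profile, absolute coords
G21
G90
G0 X14.8368 Y137.0327
M3 S779
G1 X9.7087 Y142.0788 F531
G1 X9.6506 Y149.2731
G1 X14.6967 Y154.4012
G1 X21.8910 Y154.4593
G1 X27.0191 Y149.4132
G1 X27.0772 Y142.2189
G1 X22.0311 Y137.0908
G1 X14.8368 Y137.0327
M5
G0 X64.4305 Y188.0495
M3 S779
G1 X96.5761 Y177.7185 F531
G1 X129.5794 Y172.6411
G1 X163.4405 Y172.8176
G1 X198.1593 Y178.2478
G1 X233.7358 Y188.9317
M5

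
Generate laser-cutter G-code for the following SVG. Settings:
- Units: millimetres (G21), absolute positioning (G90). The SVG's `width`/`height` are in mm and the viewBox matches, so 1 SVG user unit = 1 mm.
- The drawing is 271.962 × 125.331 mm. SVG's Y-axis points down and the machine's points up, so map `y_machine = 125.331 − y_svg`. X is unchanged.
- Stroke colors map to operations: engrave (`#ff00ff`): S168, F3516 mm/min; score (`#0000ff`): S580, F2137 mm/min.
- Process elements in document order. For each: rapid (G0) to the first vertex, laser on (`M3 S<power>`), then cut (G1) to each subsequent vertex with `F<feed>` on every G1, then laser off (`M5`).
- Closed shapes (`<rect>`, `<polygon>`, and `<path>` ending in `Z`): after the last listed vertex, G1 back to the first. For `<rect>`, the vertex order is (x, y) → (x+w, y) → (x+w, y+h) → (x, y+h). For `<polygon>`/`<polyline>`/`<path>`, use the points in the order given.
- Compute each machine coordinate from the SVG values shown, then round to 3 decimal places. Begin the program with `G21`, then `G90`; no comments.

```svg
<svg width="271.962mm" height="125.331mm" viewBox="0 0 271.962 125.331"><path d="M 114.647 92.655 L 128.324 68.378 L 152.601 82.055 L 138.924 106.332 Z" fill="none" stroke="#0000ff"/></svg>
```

G21
G90
G0 X114.647 Y32.676
M3 S580
G1 X128.324 Y56.953 F2137
G1 X152.601 Y43.276 F2137
G1 X138.924 Y18.999 F2137
G1 X114.647 Y32.676 F2137
M5

viewBox `0 0 271.962 125.331` with mm width/height → 1 unit = 1 mm. Flip: y_m = 125.331 − y_svg.

**Shape 1** — `<path>` regular polygon, stroke `#0000ff` → score (S580, F2137). Machine vertices: (114.647,32.676) → (128.324,56.953) → (152.601,43.276) → (138.924,18.999) → (114.647,32.676). Closed: final G1 returns to the first vertex.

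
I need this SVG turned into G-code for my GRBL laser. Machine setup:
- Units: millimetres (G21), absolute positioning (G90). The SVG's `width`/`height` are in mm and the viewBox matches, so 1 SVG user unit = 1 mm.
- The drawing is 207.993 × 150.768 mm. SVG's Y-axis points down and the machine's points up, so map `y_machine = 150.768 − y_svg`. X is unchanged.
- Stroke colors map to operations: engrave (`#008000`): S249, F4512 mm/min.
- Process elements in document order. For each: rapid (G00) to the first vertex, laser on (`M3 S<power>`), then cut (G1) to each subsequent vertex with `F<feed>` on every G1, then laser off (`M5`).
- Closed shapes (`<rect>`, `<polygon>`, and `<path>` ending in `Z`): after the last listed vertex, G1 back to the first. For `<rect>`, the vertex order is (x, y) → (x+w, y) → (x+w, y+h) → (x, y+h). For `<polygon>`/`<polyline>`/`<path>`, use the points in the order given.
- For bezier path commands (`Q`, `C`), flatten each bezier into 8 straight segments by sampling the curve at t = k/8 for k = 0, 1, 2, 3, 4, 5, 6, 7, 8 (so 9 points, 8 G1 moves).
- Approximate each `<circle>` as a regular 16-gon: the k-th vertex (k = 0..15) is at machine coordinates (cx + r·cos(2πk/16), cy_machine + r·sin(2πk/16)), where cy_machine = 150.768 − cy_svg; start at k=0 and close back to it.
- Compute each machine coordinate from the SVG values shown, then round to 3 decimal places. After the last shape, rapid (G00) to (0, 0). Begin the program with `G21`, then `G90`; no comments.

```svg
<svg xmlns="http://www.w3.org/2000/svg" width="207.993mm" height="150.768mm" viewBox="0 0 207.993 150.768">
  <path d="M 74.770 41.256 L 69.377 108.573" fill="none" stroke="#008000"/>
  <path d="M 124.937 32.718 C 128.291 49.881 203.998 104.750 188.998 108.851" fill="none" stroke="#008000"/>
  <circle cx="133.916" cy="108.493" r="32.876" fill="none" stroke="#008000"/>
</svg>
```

G21
G90
G00 X74.770 Y109.512
M3 S249
G1 X69.377 Y42.195 F4512
M5
G00 X124.937 Y118.050
M3 S249
G1 X129.268 Y110.019 F4512
G1 X138.471 Y99.490 F4512
G1 X150.635 Y87.500 F4512
G1 X163.850 Y75.085 F4512
G1 X176.205 Y63.283 F4512
G1 X185.788 Y53.129 F4512
G1 X190.690 Y45.662 F4512
G1 X188.998 Y41.917 F4512
M5
G00 X166.792 Y42.275
M3 S249
G1 X164.289 Y54.856 F4512
G1 X157.163 Y65.522 F4512
G1 X146.497 Y72.648 F4512
G1 X133.916 Y75.151 F4512
G1 X121.335 Y72.648 F4512
G1 X110.669 Y65.522 F4512
G1 X103.543 Y54.856 F4512
G1 X101.040 Y42.275 F4512
G1 X103.543 Y29.694 F4512
G1 X110.669 Y19.028 F4512
G1 X121.335 Y11.902 F4512
G1 X133.916 Y9.399 F4512
G1 X146.497 Y11.902 F4512
G1 X157.163 Y19.028 F4512
G1 X164.289 Y29.694 F4512
G1 X166.792 Y42.275 F4512
M5
G00 X0.000 Y0.000

1 u = 1 mm; y_m = 150.768 − y.

[1] `<path>` line segment, #008000→engrave S249 F4512: (74.770,109.512) → (69.377,42.195)

[2] `<path>` cubic bezier, #008000→engrave S249 F4512: (124.937,118.050) → (129.268,110.019) → (138.471,99.490) → (150.635,87.500) → (163.850,75.085) → (176.205,63.283) → (185.788,53.129) → (190.690,45.662) → (188.998,41.917)

[3] `<circle>` circle, #008000→engrave S249 F4512: (166.792,42.275) → (164.289,54.856) → (157.163,65.522) → (146.497,72.648) → (133.916,75.151) → (121.335,72.648) → (110.669,65.522) → (103.543,54.856) → (101.040,42.275) → (103.543,29.694) → (110.669,19.028) → (121.335,11.902) → (133.916,9.399) → (146.497,11.902) → (157.163,19.028) → (164.289,29.694) → (166.792,42.275) (closed)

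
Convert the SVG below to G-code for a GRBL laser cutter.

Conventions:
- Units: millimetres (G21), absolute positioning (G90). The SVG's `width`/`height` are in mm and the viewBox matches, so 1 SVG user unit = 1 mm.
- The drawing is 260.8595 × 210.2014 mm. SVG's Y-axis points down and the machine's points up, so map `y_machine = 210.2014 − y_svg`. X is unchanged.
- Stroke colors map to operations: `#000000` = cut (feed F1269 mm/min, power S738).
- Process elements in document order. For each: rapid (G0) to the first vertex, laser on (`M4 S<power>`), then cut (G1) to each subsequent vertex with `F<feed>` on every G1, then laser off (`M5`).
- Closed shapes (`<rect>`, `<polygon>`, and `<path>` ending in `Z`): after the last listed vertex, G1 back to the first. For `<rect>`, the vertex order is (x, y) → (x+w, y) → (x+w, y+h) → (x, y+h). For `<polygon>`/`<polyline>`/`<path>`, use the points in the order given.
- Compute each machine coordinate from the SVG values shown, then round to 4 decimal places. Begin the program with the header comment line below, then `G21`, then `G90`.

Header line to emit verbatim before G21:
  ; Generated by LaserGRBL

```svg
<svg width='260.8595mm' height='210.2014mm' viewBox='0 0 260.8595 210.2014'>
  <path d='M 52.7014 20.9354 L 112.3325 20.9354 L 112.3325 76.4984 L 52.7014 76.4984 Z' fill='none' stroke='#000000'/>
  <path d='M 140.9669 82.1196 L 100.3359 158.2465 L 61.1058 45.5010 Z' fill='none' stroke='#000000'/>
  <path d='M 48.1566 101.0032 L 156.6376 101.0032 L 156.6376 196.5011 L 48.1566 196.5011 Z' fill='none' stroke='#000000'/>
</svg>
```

; Generated by LaserGRBL
G21
G90
G0 X52.7014 Y189.2660
M4 S738
G1 X112.3325 Y189.2660 F1269
G1 X112.3325 Y133.7030 F1269
G1 X52.7014 Y133.7030 F1269
G1 X52.7014 Y189.2660 F1269
M5
G0 X140.9669 Y128.0818
M4 S738
G1 X100.3359 Y51.9549 F1269
G1 X61.1058 Y164.7004 F1269
G1 X140.9669 Y128.0818 F1269
M5
G0 X48.1566 Y109.1982
M4 S738
G1 X156.6376 Y109.1982 F1269
G1 X156.6376 Y13.7003 F1269
G1 X48.1566 Y13.7003 F1269
G1 X48.1566 Y109.1982 F1269
M5

1 u = 1 mm; y_m = 210.2014 − y.

[1] `<path>` rectangle, #000000→cut S738 F1269: (52.7014,189.2660) → (112.3325,189.2660) → (112.3325,133.7030) → (52.7014,133.7030) → (52.7014,189.2660) (closed)

[2] `<path>` closed polygon, #000000→cut S738 F1269: (140.9669,128.0818) → (100.3359,51.9549) → (61.1058,164.7004) → (140.9669,128.0818) (closed)

[3] `<path>` rectangle, #000000→cut S738 F1269: (48.1566,109.1982) → (156.6376,109.1982) → (156.6376,13.7003) → (48.1566,13.7003) → (48.1566,109.1982) (closed)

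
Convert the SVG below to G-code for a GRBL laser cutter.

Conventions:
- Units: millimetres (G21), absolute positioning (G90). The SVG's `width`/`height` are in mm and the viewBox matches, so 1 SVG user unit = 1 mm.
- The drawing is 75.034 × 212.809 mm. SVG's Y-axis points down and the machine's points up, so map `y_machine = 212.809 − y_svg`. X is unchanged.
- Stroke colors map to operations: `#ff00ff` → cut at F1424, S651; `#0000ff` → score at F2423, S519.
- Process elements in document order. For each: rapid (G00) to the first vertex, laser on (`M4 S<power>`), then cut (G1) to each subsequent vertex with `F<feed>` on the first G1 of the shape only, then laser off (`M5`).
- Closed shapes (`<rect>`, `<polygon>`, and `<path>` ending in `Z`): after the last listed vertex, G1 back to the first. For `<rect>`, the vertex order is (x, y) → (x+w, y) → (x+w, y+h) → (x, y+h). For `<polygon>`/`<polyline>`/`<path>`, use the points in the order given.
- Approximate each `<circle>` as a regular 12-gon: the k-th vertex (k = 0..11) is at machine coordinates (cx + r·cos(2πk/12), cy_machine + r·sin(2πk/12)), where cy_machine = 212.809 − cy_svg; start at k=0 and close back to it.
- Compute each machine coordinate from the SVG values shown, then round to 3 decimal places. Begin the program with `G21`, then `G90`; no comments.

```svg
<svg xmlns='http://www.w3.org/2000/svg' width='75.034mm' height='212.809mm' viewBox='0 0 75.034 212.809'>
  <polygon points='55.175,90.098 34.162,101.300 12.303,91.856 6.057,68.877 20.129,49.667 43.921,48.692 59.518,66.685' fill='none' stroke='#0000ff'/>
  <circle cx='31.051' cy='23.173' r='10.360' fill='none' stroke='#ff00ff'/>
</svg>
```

viewBox `0 0 75.034 212.809` with mm width/height → 1 unit = 1 mm. Flip: y_m = 212.809 − y_svg.

**Shape 1** — `<polygon>` regular polygon, stroke `#0000ff` → score (S519, F2423). Machine vertices: (55.175,122.711) → (34.162,111.509) → (12.303,120.953) → (6.057,143.932) → (20.129,163.142) → (43.921,164.117) → (59.518,146.124) → (55.175,122.711). Closed: final G1 returns to the first vertex.

**Shape 2** — `<circle>` circle, stroke `#ff00ff` → cut (S651, F1424). Machine vertices: (41.411,189.636) → (40.023,194.816) → (36.231,198.608) → (31.051,199.996) → (25.871,198.608) → (22.079,194.816) → (20.691,189.636) → (22.079,184.456) → (25.871,180.664) → (31.051,179.276) → (36.231,180.664) → (40.023,184.456) → (41.411,189.636). Closed: final G1 returns to the first vertex.

G21
G90
G00 X55.175 Y122.711
M4 S519
G1 X34.162 Y111.509 F2423
G1 X12.303 Y120.953
G1 X6.057 Y143.932
G1 X20.129 Y163.142
G1 X43.921 Y164.117
G1 X59.518 Y146.124
G1 X55.175 Y122.711
M5
G00 X41.411 Y189.636
M4 S651
G1 X40.023 Y194.816 F1424
G1 X36.231 Y198.608
G1 X31.051 Y199.996
G1 X25.871 Y198.608
G1 X22.079 Y194.816
G1 X20.691 Y189.636
G1 X22.079 Y184.456
G1 X25.871 Y180.664
G1 X31.051 Y179.276
G1 X36.231 Y180.664
G1 X40.023 Y184.456
G1 X41.411 Y189.636
M5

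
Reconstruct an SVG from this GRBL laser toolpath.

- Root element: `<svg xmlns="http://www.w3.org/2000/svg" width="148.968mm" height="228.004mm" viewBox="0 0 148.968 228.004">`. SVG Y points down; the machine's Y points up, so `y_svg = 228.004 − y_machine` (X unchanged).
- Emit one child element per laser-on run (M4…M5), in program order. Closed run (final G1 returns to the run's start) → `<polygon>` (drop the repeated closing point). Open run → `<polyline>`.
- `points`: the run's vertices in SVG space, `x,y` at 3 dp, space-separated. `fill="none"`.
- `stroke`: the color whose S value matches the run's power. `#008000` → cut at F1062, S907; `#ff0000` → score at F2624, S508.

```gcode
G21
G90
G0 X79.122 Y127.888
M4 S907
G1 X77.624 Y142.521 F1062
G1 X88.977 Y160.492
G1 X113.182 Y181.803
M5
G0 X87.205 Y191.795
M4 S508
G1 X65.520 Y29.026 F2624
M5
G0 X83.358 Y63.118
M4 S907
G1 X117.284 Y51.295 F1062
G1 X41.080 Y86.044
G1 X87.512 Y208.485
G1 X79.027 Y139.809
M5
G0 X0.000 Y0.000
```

y_svg = 228.004 − y_m.

[1] S907→`#008000` (cut); open run; points: 79.122,100.116 77.624,85.483 88.977,67.512 113.182,46.201

[2] S508→`#ff0000` (score); open run; points: 87.205,36.209 65.520,198.978

[3] S907→`#008000` (cut); open run; points: 83.358,164.886 117.284,176.709 41.080,141.960 87.512,19.519 79.027,88.195

<svg xmlns="http://www.w3.org/2000/svg" width="148.968mm" height="228.004mm" viewBox="0 0 148.968 228.004">
  <polyline points="79.122,100.116 77.624,85.483 88.977,67.512 113.182,46.201" fill="none" stroke="#008000"/>
  <polyline points="87.205,36.209 65.520,198.978" fill="none" stroke="#ff0000"/>
  <polyline points="83.358,164.886 117.284,176.709 41.080,141.960 87.512,19.519 79.027,88.195" fill="none" stroke="#008000"/>
</svg>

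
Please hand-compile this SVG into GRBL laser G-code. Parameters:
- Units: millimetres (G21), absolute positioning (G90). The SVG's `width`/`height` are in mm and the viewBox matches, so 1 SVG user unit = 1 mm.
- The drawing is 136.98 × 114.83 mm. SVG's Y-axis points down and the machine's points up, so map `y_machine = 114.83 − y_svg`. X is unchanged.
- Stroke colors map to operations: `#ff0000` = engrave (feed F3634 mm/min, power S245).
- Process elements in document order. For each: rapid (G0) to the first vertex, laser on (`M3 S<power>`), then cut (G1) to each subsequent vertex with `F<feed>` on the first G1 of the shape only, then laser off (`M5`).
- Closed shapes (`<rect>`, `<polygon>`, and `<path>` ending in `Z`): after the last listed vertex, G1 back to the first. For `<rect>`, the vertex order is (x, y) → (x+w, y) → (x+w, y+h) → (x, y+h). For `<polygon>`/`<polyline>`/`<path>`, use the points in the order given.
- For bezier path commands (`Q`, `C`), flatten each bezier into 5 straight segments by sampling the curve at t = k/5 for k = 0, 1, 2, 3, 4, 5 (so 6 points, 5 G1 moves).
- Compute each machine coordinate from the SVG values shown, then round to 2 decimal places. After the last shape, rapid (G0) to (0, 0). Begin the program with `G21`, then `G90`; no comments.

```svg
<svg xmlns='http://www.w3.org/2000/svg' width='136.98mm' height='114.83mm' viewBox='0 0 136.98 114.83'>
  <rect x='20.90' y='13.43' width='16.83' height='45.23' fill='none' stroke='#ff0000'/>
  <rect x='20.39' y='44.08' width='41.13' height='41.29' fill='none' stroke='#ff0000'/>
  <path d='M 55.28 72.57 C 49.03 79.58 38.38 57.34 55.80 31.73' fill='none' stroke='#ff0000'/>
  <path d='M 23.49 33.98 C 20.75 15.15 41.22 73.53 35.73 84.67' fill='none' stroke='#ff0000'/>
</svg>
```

1 u = 1 mm; y_m = 114.83 − y.

[1] `<rect>` rectangle, #ff0000→engrave S245 F3634: (20.90,101.40) → (37.73,101.40) → (37.73,56.17) → (20.90,56.17) → (20.90,101.40) (closed)

[2] `<rect>` rectangle, #ff0000→engrave S245 F3634: (20.39,70.75) → (61.52,70.75) → (61.52,29.46) → (20.39,29.46) → (20.39,70.75) (closed)

[3] `<path>` cubic bezier, #ff0000→engrave S245 F3634: (55.28,42.26) → (51.26,41.36) → (47.75,46.23) → (46.29,55.64) → (48.46,68.35) → (55.80,83.10)

[4] `<path>` cubic bezier, #ff0000→engrave S245 F3634: (23.49,80.85) → (24.24,83.88) → (28.20,74.35) → (33.00,58.24) → (36.30,41.52) → (35.73,30.16)

G21
G90
G0 X20.90 Y101.40
M3 S245
G1 X37.73 Y101.40 F3634
G1 X37.73 Y56.17
G1 X20.90 Y56.17
G1 X20.90 Y101.40
M5
G0 X20.39 Y70.75
M3 S245
G1 X61.52 Y70.75 F3634
G1 X61.52 Y29.46
G1 X20.39 Y29.46
G1 X20.39 Y70.75
M5
G0 X55.28 Y42.26
M3 S245
G1 X51.26 Y41.36 F3634
G1 X47.75 Y46.23
G1 X46.29 Y55.64
G1 X48.46 Y68.35
G1 X55.80 Y83.10
M5
G0 X23.49 Y80.85
M3 S245
G1 X24.24 Y83.88 F3634
G1 X28.20 Y74.35
G1 X33.00 Y58.24
G1 X36.30 Y41.52
G1 X35.73 Y30.16
M5
G0 X0.00 Y0.00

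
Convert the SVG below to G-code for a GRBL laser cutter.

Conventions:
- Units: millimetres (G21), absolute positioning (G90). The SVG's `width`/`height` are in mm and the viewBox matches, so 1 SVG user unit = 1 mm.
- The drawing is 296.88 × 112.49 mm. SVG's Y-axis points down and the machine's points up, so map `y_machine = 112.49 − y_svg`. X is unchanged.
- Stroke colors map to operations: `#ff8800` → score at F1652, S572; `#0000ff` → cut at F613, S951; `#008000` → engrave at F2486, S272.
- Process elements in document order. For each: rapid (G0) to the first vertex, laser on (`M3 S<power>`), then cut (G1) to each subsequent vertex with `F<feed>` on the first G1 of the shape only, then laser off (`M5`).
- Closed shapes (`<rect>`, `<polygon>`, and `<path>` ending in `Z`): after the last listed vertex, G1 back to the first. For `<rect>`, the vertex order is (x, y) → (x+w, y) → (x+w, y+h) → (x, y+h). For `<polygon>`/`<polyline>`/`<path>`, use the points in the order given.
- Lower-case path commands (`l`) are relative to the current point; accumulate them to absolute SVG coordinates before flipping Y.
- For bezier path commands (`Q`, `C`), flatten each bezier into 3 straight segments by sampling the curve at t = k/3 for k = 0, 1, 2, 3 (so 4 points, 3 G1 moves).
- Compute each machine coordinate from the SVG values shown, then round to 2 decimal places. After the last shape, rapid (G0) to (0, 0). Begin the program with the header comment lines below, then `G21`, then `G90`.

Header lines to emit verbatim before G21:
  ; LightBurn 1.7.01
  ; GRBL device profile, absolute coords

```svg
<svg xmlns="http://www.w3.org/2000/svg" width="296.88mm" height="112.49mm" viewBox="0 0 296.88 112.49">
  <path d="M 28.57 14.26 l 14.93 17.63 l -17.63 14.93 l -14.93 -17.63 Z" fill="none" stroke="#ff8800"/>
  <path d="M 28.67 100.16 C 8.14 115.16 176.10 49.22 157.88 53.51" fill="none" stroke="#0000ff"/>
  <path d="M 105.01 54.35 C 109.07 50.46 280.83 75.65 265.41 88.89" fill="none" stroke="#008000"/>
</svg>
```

; LightBurn 1.7.01
; GRBL device profile, absolute coords
G21
G90
G0 X28.57 Y98.23
M3 S572
G1 X43.50 Y80.60 F1652
G1 X25.87 Y65.67
G1 X10.94 Y83.30
G1 X28.57 Y98.23
M5
G0 X28.67 Y12.33
M3 S951
G1 X57.09 Y18.71 F613
G1 X127.92 Y45.46
G1 X157.88 Y58.98
M5
G0 X105.01 Y58.14
M3 S272
G1 X151.83 Y53.86 F2486
G1 X231.58 Y39.30
G1 X265.41 Y23.60
M5
G0 X0.00 Y0.00

viewBox `0 0 296.88 112.49` with mm width/height → 1 unit = 1 mm. Flip: y_m = 112.49 − y_svg.

**Shape 1** — `<path>` regular polygon, stroke `#ff8800` → score (S572, F1652). Machine vertices: (28.57,98.23) → (43.50,80.60) → (25.87,65.67) → (10.94,83.30) → (28.57,98.23). Closed: final G1 returns to the first vertex.

**Shape 2** — `<path>` cubic bezier, stroke `#0000ff` → cut (S951, F613). Control points (SVG): P0=(28.67,100.16), P1=(8.14,115.16), P2=(176.10,49.22), P3=(157.88,53.51); sampled at t=k/3. Machine vertices: (28.67,12.33) → (57.09,18.71) → (127.92,45.46) → (157.88,58.98). Open path.

**Shape 3** — `<path>` cubic bezier, stroke `#008000` → engrave (S272, F2486). Control points (SVG): P0=(105.01,54.35), P1=(109.07,50.46), P2=(280.83,75.65), P3=(265.41,88.89); sampled at t=k/3. Machine vertices: (105.01,58.14) → (151.83,53.86) → (231.58,39.30) → (265.41,23.60). Open path.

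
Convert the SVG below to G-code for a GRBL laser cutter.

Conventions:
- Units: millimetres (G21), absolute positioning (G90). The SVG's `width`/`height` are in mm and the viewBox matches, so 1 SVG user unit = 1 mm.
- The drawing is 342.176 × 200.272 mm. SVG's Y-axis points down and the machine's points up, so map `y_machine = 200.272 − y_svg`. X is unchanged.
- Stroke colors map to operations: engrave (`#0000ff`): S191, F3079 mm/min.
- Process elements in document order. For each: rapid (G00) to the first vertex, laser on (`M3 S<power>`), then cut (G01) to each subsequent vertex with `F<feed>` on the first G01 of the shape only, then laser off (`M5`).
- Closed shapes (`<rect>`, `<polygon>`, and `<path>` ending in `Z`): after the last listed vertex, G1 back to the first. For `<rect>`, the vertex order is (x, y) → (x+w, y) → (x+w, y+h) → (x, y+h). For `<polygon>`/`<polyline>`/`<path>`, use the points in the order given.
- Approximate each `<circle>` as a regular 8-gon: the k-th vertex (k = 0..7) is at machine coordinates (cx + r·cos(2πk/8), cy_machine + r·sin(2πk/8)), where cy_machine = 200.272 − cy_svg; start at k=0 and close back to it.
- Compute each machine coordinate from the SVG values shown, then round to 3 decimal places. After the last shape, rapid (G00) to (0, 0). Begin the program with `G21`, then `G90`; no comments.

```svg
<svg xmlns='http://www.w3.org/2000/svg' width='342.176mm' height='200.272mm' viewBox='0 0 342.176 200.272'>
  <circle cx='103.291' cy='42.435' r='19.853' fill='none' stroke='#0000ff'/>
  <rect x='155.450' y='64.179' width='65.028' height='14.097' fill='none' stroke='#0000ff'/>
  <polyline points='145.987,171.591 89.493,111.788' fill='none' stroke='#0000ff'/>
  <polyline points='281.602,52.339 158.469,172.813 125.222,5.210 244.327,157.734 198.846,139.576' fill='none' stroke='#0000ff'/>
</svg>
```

G21
G90
G00 X123.144 Y157.837
M3 S191
G01 X117.329 Y171.875 F3079
G01 X103.291 Y177.690
G01 X89.253 Y171.875
G01 X83.438 Y157.837
G01 X89.253 Y143.799
G01 X103.291 Y137.984
G01 X117.329 Y143.799
G01 X123.144 Y157.837
M5
G00 X155.450 Y136.093
M3 S191
G01 X220.478 Y136.093 F3079
G01 X220.478 Y121.996
G01 X155.450 Y121.996
G01 X155.450 Y136.093
M5
G00 X145.987 Y28.681
M3 S191
G01 X89.493 Y88.484 F3079
M5
G00 X281.602 Y147.933
M3 S191
G01 X158.469 Y27.459 F3079
G01 X125.222 Y195.062
G01 X244.327 Y42.538
G01 X198.846 Y60.696
M5
G00 X0.000 Y0.000

1 u = 1 mm; y_m = 200.272 − y.

[1] `<circle>` circle, #0000ff→engrave S191 F3079: (123.144,157.837) → (117.329,171.875) → (103.291,177.690) → (89.253,171.875) → (83.438,157.837) → (89.253,143.799) → (103.291,137.984) → (117.329,143.799) → (123.144,157.837) (closed)

[2] `<rect>` rectangle, #0000ff→engrave S191 F3079: (155.450,136.093) → (220.478,136.093) → (220.478,121.996) → (155.450,121.996) → (155.450,136.093) (closed)

[3] `<polyline>` line segment, #0000ff→engrave S191 F3079: (145.987,28.681) → (89.493,88.484)

[4] `<polyline>` open polyline, #0000ff→engrave S191 F3079: (281.602,147.933) → (158.469,27.459) → (125.222,195.062) → (244.327,42.538) → (198.846,60.696)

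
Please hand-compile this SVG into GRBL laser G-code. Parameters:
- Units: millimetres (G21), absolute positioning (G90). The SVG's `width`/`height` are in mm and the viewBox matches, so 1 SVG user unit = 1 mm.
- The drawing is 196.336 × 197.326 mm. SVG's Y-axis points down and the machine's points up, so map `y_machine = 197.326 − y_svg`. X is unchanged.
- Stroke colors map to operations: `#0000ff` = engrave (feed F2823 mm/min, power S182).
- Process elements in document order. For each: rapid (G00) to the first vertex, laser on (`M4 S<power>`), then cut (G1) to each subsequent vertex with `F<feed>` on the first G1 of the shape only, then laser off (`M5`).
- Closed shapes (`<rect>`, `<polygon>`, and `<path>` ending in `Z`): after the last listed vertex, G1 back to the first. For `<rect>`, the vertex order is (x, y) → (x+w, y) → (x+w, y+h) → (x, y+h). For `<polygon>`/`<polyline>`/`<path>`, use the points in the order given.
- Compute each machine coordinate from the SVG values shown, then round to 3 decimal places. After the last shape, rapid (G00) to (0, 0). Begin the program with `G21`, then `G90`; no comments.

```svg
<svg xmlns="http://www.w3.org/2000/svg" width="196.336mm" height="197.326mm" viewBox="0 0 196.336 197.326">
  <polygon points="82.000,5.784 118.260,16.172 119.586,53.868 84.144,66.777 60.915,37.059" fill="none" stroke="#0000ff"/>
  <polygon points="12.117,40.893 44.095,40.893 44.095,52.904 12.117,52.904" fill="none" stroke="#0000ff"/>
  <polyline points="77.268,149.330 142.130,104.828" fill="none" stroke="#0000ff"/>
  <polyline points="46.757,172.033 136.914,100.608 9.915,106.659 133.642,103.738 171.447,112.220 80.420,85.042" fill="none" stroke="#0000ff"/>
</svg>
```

G21
G90
G00 X82.000 Y191.542
M4 S182
G1 X118.260 Y181.154 F2823
G1 X119.586 Y143.458
G1 X84.144 Y130.549
G1 X60.915 Y160.267
G1 X82.000 Y191.542
M5
G00 X12.117 Y156.433
M4 S182
G1 X44.095 Y156.433 F2823
G1 X44.095 Y144.422
G1 X12.117 Y144.422
G1 X12.117 Y156.433
M5
G00 X77.268 Y47.996
M4 S182
G1 X142.130 Y92.498 F2823
M5
G00 X46.757 Y25.293
M4 S182
G1 X136.914 Y96.718 F2823
G1 X9.915 Y90.667
G1 X133.642 Y93.588
G1 X171.447 Y85.106
G1 X80.420 Y112.284
M5
G00 X0.000 Y0.000

1 u = 1 mm; y_m = 197.326 − y.

[1] `<polygon>` regular polygon, #0000ff→engrave S182 F2823: (82.000,191.542) → (118.260,181.154) → (119.586,143.458) → (84.144,130.549) → (60.915,160.267) → (82.000,191.542) (closed)

[2] `<polygon>` rectangle, #0000ff→engrave S182 F2823: (12.117,156.433) → (44.095,156.433) → (44.095,144.422) → (12.117,144.422) → (12.117,156.433) (closed)

[3] `<polyline>` line segment, #0000ff→engrave S182 F2823: (77.268,47.996) → (142.130,92.498)

[4] `<polyline>` open polyline, #0000ff→engrave S182 F2823: (46.757,25.293) → (136.914,96.718) → (9.915,90.667) → (133.642,93.588) → (171.447,85.106) → (80.420,112.284)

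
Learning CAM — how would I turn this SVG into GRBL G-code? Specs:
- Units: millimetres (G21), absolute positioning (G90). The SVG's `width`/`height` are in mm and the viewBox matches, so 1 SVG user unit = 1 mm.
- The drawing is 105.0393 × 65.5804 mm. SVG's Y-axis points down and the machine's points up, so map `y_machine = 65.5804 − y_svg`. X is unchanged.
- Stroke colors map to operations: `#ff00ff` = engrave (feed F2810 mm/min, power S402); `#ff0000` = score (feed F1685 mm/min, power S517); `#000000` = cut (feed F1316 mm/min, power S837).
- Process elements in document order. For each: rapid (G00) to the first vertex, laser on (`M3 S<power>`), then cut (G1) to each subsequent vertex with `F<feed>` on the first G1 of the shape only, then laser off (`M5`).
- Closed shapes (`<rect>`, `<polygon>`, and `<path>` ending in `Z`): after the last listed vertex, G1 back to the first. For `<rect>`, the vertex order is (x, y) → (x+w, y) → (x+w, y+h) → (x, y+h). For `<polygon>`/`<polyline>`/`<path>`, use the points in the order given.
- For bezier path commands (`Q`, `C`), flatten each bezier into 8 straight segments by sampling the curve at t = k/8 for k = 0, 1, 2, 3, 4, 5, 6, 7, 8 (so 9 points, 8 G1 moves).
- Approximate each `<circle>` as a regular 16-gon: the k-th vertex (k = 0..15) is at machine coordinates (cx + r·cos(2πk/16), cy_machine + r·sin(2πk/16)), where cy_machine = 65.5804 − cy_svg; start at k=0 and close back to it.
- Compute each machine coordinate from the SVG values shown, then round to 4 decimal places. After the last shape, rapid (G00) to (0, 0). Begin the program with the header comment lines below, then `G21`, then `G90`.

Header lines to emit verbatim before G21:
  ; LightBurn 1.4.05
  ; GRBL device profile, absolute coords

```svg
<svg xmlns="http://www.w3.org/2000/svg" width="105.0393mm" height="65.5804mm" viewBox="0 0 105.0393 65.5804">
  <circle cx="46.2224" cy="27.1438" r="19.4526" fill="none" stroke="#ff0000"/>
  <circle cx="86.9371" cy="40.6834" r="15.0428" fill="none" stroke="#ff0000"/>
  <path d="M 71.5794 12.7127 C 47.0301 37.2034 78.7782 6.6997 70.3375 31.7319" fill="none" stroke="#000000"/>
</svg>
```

Since the viewBox matches the mm dimensions, user units are millimetres directly. The only transform is the Y-flip y_m = 65.5804 − y_svg.

Shape 1 is a circle drawn with `<circle>`. Its stroke #ff0000 means score at S517, F1685. After flipping Y the toolpath is (65.6750,38.4366) → (64.1943,45.8808) → (59.9775,52.1917) → (53.6666,56.4085) → (46.2224,57.8892) → (38.7782,56.4085) → (32.4673,52.1917) → (28.2505,45.8808) → (26.7698,38.4366) → (28.2505,30.9924) → (32.4673,24.6815) → (38.7782,20.4647) → (46.2224,18.9840) → (53.6666,20.4647) → (59.9775,24.6815) → (64.1943,30.9924) → (65.6750,38.4366), returning to the start.

Shape 2 is a circle drawn with `<circle>`. Its stroke #ff0000 means score at S517, F1685. After flipping Y the toolpath is (101.9799,24.8970) → (100.8348,30.6536) → (97.5740,35.5339) → (92.6937,38.7947) → (86.9371,39.9398) → (81.1805,38.7947) → (76.3002,35.5339) → (73.0394,30.6536) → (71.8943,24.8970) → (73.0394,19.1404) → (76.3002,14.2601) → (81.1805,10.9993) → (86.9371,9.8542) → (92.6937,10.9993) → (97.5740,14.2601) → (100.8348,19.1404) → (101.9799,24.8970), returning to the start.

Shape 3 is a cubic bezier drawn with `<path>`. Its stroke #000000 means cut at S837, F1316. After flipping Y the toolpath is (71.5794,52.8677) → (64.8239,46.0457) → (62.2156,43.0841) → (62.6238,42.6877) → (64.9177,43.5612) → (67.9668,44.4093) → (70.6402,43.9367) → (71.8074,40.8482) → (70.3375,33.8485).

; LightBurn 1.4.05
; GRBL device profile, absolute coords
G21
G90
G00 X65.6750 Y38.4366
M3 S517
G1 X64.1943 Y45.8808 F1685
G1 X59.9775 Y52.1917
G1 X53.6666 Y56.4085
G1 X46.2224 Y57.8892
G1 X38.7782 Y56.4085
G1 X32.4673 Y52.1917
G1 X28.2505 Y45.8808
G1 X26.7698 Y38.4366
G1 X28.2505 Y30.9924
G1 X32.4673 Y24.6815
G1 X38.7782 Y20.4647
G1 X46.2224 Y18.9840
G1 X53.6666 Y20.4647
G1 X59.9775 Y24.6815
G1 X64.1943 Y30.9924
G1 X65.6750 Y38.4366
M5
G00 X101.9799 Y24.8970
M3 S517
G1 X100.8348 Y30.6536 F1685
G1 X97.5740 Y35.5339
G1 X92.6937 Y38.7947
G1 X86.9371 Y39.9398
G1 X81.1805 Y38.7947
G1 X76.3002 Y35.5339
G1 X73.0394 Y30.6536
G1 X71.8943 Y24.8970
G1 X73.0394 Y19.1404
G1 X76.3002 Y14.2601
G1 X81.1805 Y10.9993
G1 X86.9371 Y9.8542
G1 X92.6937 Y10.9993
G1 X97.5740 Y14.2601
G1 X100.8348 Y19.1404
G1 X101.9799 Y24.8970
M5
G00 X71.5794 Y52.8677
M3 S837
G1 X64.8239 Y46.0457 F1316
G1 X62.2156 Y43.0841
G1 X62.6238 Y42.6877
G1 X64.9177 Y43.5612
G1 X67.9668 Y44.4093
G1 X70.6402 Y43.9367
G1 X71.8074 Y40.8482
G1 X70.3375 Y33.8485
M5
G00 X0.0000 Y0.0000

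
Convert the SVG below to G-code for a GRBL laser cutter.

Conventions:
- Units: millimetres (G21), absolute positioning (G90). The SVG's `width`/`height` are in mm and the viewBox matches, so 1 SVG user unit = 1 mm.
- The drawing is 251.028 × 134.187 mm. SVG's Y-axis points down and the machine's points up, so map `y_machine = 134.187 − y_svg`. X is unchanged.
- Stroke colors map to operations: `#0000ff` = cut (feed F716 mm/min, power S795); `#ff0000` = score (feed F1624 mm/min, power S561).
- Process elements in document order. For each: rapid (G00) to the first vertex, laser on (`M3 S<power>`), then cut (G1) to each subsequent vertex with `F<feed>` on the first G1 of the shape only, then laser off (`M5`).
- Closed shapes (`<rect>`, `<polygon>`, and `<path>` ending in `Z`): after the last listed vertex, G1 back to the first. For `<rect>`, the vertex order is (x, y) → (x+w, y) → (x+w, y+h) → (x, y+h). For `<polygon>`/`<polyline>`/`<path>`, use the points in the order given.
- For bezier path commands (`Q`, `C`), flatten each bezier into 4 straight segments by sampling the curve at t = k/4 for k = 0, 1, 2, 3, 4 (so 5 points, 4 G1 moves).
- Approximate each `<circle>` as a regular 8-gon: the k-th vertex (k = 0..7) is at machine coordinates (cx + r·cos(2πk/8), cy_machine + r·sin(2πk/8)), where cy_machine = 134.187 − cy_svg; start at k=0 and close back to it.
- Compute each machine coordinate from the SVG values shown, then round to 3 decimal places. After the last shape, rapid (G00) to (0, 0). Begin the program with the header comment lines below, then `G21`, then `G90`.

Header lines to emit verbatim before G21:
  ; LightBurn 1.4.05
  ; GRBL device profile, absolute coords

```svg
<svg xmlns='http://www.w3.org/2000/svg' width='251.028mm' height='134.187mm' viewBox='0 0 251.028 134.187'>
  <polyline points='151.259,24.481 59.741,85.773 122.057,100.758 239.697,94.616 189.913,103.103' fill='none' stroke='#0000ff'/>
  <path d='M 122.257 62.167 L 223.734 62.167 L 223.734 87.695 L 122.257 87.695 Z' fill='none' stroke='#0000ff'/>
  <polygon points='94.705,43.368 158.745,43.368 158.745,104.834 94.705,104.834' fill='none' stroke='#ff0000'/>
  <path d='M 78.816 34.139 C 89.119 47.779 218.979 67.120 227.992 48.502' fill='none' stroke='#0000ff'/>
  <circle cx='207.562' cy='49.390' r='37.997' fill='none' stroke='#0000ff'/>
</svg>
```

; LightBurn 1.4.05
; GRBL device profile, absolute coords
G21
G90
G00 X151.259 Y109.706
M3 S795
G1 X59.741 Y48.414 F716
G1 X122.057 Y33.429
G1 X239.697 Y39.571
G1 X189.913 Y31.084
M5
G00 X122.257 Y72.020
M3 S795
G1 X223.734 Y72.020 F716
G1 X223.734 Y46.492
G1 X122.257 Y46.492
G1 X122.257 Y72.020
M5
G00 X94.705 Y90.819
M3 S561
G1 X158.745 Y90.819 F1624
G1 X158.745 Y29.353
G1 X94.705 Y29.353
G1 X94.705 Y90.819
M5
G00 X78.816 Y100.048
M3 S795
G1 X105.204 Y89.431 F716
G1 X153.888 Y80.770
G1 X202.330 Y78.157
G1 X227.992 Y85.685
M5
G00 X245.559 Y84.797
M3 S795
G1 X234.430 Y111.665 F716
G1 X207.562 Y122.794
G1 X180.694 Y111.665
G1 X169.565 Y84.797
G1 X180.694 Y57.929
G1 X207.562 Y46.800
G1 X234.430 Y57.929
G1 X245.559 Y84.797
M5
G00 X0.000 Y0.000

Since the viewBox matches the mm dimensions, user units are millimetres directly. The only transform is the Y-flip y_m = 134.187 − y_svg.

Shape 1 is a open polyline drawn with `<polyline>`. Its stroke #0000ff means cut at S795, F716. After flipping Y the toolpath is (151.259,109.706) → (59.741,48.414) → (122.057,33.429) → (239.697,39.571) → (189.913,31.084).

Shape 2 is a rectangle drawn with `<path>`. Its stroke #0000ff means cut at S795, F716. After flipping Y the toolpath is (122.257,72.020) → (223.734,72.020) → (223.734,46.492) → (122.257,46.492) → (122.257,72.020), returning to the start.

Shape 3 is a rectangle drawn with `<polygon>`. Its stroke #ff0000 means score at S561, F1624. After flipping Y the toolpath is (94.705,90.819) → (158.745,90.819) → (158.745,29.353) → (94.705,29.353) → (94.705,90.819), returning to the start.

Shape 4 is a cubic bezier drawn with `<path>`. Its stroke #0000ff means cut at S795, F716. After flipping Y the toolpath is (78.816,100.048) → (105.204,89.431) → (153.888,80.770) → (202.330,78.157) → (227.992,85.685).

Shape 5 is a circle drawn with `<circle>`. Its stroke #0000ff means cut at S795, F716. After flipping Y the toolpath is (245.559,84.797) → (234.430,111.665) → (207.562,122.794) → (180.694,111.665) → (169.565,84.797) → (180.694,57.929) → (207.562,46.800) → (234.430,57.929) → (245.559,84.797), returning to the start.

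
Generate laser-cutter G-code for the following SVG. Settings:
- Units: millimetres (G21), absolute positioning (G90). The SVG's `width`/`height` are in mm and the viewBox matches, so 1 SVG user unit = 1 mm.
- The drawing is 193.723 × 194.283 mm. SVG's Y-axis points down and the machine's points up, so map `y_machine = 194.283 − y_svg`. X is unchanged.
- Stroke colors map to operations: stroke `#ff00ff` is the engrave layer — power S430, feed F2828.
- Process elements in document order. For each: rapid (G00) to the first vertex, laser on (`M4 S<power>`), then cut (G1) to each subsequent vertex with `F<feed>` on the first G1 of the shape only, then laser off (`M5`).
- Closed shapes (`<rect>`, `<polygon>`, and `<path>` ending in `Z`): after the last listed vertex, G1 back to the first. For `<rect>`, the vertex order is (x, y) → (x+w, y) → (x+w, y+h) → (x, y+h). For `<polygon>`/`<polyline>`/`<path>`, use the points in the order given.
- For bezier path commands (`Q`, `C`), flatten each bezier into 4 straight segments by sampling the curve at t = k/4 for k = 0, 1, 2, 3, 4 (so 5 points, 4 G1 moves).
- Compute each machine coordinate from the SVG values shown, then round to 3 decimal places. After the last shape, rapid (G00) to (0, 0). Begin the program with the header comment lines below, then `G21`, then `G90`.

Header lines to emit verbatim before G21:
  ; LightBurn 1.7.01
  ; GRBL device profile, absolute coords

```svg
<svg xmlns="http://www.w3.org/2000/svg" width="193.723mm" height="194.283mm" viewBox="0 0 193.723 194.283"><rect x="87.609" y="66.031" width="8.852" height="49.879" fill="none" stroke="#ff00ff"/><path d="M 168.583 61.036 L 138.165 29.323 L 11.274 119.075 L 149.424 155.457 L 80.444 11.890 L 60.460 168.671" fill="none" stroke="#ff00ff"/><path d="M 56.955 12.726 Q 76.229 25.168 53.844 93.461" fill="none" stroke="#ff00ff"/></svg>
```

Since the viewBox matches the mm dimensions, user units are millimetres directly. The only transform is the Y-flip y_m = 194.283 − y_svg.

Shape 1 is a rectangle drawn with `<rect>`. Its stroke #ff00ff means engrave at S430, F2828. After flipping Y the toolpath is (87.609,128.252) → (96.461,128.252) → (96.461,78.373) → (87.609,78.373) → (87.609,128.252), returning to the start.

Shape 2 is a open polyline drawn with `<path>`. Its stroke #ff00ff means engrave at S430, F2828. After flipping Y the toolpath is (168.583,133.247) → (138.165,164.960) → (11.274,75.208) → (149.424,38.826) → (80.444,182.393) → (60.460,25.612).

Shape 3 is a quadratic bezier drawn with `<path>`. Its stroke #ff00ff means engrave at S430, F2828. After flipping Y the toolpath is (56.955,181.557) → (63.988,171.845) → (65.814,155.152) → (62.433,131.478) → (53.844,100.822).

; LightBurn 1.7.01
; GRBL device profile, absolute coords
G21
G90
G00 X87.609 Y128.252
M4 S430
G1 X96.461 Y128.252 F2828
G1 X96.461 Y78.373
G1 X87.609 Y78.373
G1 X87.609 Y128.252
M5
G00 X168.583 Y133.247
M4 S430
G1 X138.165 Y164.960 F2828
G1 X11.274 Y75.208
G1 X149.424 Y38.826
G1 X80.444 Y182.393
G1 X60.460 Y25.612
M5
G00 X56.955 Y181.557
M4 S430
G1 X63.988 Y171.845 F2828
G1 X65.814 Y155.152
G1 X62.433 Y131.478
G1 X53.844 Y100.822
M5
G00 X0.000 Y0.000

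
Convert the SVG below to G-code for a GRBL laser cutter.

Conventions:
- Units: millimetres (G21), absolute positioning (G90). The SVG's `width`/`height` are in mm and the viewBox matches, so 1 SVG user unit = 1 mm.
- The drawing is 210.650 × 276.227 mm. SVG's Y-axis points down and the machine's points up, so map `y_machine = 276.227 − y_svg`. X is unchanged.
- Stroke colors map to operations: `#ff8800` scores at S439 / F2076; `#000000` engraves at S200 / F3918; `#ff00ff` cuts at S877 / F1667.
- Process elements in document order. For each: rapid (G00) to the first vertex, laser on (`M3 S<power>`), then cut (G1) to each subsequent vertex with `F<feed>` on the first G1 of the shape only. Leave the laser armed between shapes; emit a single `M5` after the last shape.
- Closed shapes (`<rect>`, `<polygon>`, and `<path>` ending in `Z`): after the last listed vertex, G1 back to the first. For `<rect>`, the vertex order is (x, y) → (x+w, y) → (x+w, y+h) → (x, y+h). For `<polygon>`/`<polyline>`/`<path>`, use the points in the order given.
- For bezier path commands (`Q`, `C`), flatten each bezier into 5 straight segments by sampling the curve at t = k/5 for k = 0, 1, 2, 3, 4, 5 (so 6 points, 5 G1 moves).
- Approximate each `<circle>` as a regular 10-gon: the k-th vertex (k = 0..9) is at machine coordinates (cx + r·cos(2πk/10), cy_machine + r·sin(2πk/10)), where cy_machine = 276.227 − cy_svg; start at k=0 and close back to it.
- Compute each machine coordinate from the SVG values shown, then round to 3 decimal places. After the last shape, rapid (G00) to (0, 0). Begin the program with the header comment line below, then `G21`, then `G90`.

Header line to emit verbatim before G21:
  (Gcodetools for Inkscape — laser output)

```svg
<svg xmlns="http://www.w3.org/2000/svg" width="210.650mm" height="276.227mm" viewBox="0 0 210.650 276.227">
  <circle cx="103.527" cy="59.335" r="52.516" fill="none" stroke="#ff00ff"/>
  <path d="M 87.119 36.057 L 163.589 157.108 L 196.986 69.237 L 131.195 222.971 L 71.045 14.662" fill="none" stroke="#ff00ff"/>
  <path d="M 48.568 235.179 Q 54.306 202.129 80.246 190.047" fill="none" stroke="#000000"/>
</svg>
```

(Gcodetools for Inkscape — laser output)
G21
G90
G00 X156.043 Y216.892
M3 S877
G1 X146.013 Y247.760 F1667
G1 X119.755 Y266.838
G1 X87.299 Y266.838
G1 X61.041 Y247.760
G1 X51.011 Y216.892
G1 X61.041 Y186.024
G1 X87.299 Y166.946
G1 X119.755 Y166.946
G1 X146.013 Y186.024
G1 X156.043 Y216.892
G00 X87.119 Y240.170
M3 S877
G1 X163.589 Y119.119 F1667
G1 X196.986 Y206.990
G1 X131.195 Y53.256
G1 X71.045 Y261.565
G00 X48.568 Y41.048
M3 S200
G1 X51.671 Y53.429 F3918
G1 X56.391 Y64.133
G1 X62.726 Y73.160
G1 X70.678 Y80.508
G1 X80.246 Y86.180
M5
G00 X0.000 Y0.000

1 u = 1 mm; y_m = 276.227 − y.

[1] `<circle>` circle, #ff00ff→cut S877 F1667: (156.043,216.892) → (146.013,247.760) → (119.755,266.838) → (87.299,266.838) → (61.041,247.760) → (51.011,216.892) → (61.041,186.024) → (87.299,166.946) → (119.755,166.946) → (146.013,186.024) → (156.043,216.892) (closed)

[2] `<path>` open polyline, #ff00ff→cut S877 F1667: (87.119,240.170) → (163.589,119.119) → (196.986,206.990) → (131.195,53.256) → (71.045,261.565)

[3] `<path>` quadratic bezier, #000000→engrave S200 F3918: (48.568,41.048) → (51.671,53.429) → (56.391,64.133) → (62.726,73.160) → (70.678,80.508) → (80.246,86.180)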